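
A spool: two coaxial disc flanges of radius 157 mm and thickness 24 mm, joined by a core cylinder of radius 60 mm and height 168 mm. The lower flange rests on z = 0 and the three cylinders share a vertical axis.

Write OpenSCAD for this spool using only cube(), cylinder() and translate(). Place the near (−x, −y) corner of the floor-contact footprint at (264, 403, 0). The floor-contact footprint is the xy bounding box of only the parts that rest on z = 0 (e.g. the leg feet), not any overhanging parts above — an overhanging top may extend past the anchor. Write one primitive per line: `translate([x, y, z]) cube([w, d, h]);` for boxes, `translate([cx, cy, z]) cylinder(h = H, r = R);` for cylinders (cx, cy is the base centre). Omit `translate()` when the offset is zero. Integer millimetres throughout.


translate([421, 560, 0]) cylinder(h = 24, r = 157);
translate([421, 560, 24]) cylinder(h = 168, r = 60);
translate([421, 560, 192]) cylinder(h = 24, r = 157);


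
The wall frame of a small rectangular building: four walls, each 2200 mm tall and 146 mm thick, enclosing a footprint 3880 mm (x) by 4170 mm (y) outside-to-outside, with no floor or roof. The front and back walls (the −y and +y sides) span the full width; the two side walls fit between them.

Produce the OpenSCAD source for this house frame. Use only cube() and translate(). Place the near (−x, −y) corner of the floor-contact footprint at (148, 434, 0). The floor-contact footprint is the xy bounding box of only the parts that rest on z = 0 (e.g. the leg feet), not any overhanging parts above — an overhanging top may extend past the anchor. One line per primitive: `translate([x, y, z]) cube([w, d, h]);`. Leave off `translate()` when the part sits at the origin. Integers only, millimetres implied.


translate([148, 434, 0]) cube([3880, 146, 2200]);
translate([148, 4458, 0]) cube([3880, 146, 2200]);
translate([148, 580, 0]) cube([146, 3878, 2200]);
translate([3882, 580, 0]) cube([146, 3878, 2200]);


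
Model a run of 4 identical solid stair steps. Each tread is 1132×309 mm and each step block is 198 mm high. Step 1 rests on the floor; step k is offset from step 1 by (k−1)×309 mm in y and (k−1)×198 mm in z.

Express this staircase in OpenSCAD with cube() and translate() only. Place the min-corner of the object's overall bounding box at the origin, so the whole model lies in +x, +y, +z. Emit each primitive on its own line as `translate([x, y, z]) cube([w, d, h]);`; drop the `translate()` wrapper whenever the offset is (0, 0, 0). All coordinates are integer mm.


cube([1132, 309, 198]);
translate([0, 309, 198]) cube([1132, 309, 198]);
translate([0, 618, 396]) cube([1132, 309, 198]);
translate([0, 927, 594]) cube([1132, 309, 198]);


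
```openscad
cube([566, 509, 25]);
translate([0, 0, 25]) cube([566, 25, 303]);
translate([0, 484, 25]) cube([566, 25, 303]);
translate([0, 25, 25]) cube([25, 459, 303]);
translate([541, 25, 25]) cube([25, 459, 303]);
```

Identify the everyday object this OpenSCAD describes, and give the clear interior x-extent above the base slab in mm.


An open box. The internal width is 516 mm.

A 566×509 base slab with four walls standing on it — an open box. The base is 566 mm wide and the walls are 25 mm thick, so the internal width is 566 − 2 × 25 = 516 mm.


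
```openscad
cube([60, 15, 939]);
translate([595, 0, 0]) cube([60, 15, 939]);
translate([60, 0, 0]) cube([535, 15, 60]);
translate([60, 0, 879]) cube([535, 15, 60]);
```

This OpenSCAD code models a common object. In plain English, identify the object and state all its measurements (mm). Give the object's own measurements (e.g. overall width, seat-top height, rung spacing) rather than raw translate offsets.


A rectangular picture frame lying in the x–z plane (depth along y). The opening is 535 mm wide (x) by 819 mm tall (z), surrounded by a border 60 mm wide on all four sides. The frame is 15 mm deep and is made of two full-height vertical stiles with two horizontal rails fitted between them.


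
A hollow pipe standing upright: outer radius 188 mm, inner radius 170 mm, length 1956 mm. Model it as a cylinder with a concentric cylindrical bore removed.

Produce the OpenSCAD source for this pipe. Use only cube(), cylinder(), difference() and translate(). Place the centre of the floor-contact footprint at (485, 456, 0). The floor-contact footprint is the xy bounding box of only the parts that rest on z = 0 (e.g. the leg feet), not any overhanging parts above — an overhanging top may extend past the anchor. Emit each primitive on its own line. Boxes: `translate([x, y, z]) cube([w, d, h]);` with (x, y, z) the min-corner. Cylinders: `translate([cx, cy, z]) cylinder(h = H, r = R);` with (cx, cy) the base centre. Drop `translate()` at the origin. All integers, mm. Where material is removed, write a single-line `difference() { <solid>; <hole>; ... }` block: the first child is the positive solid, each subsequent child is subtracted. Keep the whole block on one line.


difference() { translate([485, 456, 0]) cylinder(h = 1956, r = 188); translate([485, 456, 0]) cylinder(h = 1956, r = 170); }


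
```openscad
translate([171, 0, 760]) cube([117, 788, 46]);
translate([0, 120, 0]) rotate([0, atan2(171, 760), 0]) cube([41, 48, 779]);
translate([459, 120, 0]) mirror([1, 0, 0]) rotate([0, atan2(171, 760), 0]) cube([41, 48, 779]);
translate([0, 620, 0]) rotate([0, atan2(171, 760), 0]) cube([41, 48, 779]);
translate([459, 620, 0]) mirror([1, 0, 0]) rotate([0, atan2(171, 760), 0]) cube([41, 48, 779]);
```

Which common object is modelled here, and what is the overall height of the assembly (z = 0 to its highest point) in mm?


A sawhorse. The overall height is 806 mm.

A beam across two mirrored pairs of raked legs — a sawhorse. The beam's underside is at z = 760 (matching the legs' vertical rise in atan2(171, 760)) and the beam is 46 mm tall, so its top is at 760 + 46 = 806 mm. The raked legs top out at the beam's underside, so that is the highest point.


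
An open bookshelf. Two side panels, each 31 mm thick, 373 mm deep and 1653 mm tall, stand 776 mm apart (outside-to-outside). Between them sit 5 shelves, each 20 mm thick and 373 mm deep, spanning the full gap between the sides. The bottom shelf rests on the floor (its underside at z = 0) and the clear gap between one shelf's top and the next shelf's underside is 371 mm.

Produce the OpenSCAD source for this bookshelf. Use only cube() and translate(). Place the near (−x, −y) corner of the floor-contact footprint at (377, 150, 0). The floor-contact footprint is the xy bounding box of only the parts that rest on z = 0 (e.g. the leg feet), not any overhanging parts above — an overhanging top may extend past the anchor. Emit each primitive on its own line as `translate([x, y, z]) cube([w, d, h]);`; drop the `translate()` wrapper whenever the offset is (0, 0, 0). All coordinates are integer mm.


translate([377, 150, 0]) cube([31, 373, 1653]);
translate([1122, 150, 0]) cube([31, 373, 1653]);
translate([408, 150, 0]) cube([714, 373, 20]);
translate([408, 150, 391]) cube([714, 373, 20]);
translate([408, 150, 782]) cube([714, 373, 20]);
translate([408, 150, 1173]) cube([714, 373, 20]);
translate([408, 150, 1564]) cube([714, 373, 20]);


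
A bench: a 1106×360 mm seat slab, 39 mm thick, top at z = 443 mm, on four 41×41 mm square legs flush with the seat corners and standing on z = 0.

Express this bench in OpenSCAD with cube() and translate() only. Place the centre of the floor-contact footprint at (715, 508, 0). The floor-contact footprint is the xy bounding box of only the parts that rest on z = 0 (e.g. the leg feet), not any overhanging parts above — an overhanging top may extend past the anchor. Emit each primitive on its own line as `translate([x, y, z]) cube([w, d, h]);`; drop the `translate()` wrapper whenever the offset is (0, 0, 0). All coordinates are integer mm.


translate([162, 328, 404]) cube([1106, 360, 39]);
translate([162, 328, 0]) cube([41, 41, 404]);
translate([162, 647, 0]) cube([41, 41, 404]);
translate([1227, 328, 0]) cube([41, 41, 404]);
translate([1227, 647, 0]) cube([41, 41, 404]);


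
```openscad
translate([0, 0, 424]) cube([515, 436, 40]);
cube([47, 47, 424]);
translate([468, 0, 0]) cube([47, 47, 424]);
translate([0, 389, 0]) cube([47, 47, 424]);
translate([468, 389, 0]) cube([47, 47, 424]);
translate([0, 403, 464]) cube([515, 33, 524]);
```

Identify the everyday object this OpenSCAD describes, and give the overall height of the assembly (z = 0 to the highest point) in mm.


A chair. The overall height is 988 mm.

A slab on four corner posts with a tall panel at the back — a chair. The seat slab sits at z = 424 with thickness 40, and the 524 mm backrest starts at the seat top, so the overall height is 424 + 40 + 524 = 988 mm.


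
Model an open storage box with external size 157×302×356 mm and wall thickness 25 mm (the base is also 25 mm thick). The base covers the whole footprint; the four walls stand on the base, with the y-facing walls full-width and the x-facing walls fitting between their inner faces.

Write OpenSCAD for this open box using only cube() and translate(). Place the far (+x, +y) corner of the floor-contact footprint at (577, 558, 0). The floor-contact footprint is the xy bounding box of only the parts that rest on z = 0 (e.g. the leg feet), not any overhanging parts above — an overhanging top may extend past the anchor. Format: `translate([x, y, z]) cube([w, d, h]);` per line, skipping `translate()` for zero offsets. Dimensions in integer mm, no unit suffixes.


translate([420, 256, 0]) cube([157, 302, 25]);
translate([420, 256, 25]) cube([157, 25, 331]);
translate([420, 533, 25]) cube([157, 25, 331]);
translate([420, 281, 25]) cube([25, 252, 331]);
translate([552, 281, 25]) cube([25, 252, 331]);


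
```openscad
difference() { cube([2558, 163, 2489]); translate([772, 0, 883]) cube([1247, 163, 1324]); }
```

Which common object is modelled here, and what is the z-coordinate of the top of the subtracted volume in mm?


A wall with a window opening. The window head height is 2207 mm.

A wall with a rectangular opening subtracted — a window. Sill at z = 883, opening 1324 mm tall, so the head is at 883 + 1324 = 2207 mm.


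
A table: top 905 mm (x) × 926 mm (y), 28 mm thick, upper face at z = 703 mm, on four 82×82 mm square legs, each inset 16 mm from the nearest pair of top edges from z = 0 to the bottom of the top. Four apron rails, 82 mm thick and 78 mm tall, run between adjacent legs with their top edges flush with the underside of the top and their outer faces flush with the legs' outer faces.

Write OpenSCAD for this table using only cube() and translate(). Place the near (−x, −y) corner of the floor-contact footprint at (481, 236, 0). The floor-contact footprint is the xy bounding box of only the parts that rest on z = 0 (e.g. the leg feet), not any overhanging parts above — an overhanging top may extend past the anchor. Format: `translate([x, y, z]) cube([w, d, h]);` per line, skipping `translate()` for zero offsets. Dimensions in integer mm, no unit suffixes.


translate([465, 220, 675]) cube([905, 926, 28]);
translate([481, 236, 0]) cube([82, 82, 675]);
translate([1272, 236, 0]) cube([82, 82, 675]);
translate([481, 1048, 0]) cube([82, 82, 675]);
translate([1272, 1048, 0]) cube([82, 82, 675]);
translate([563, 236, 597]) cube([709, 82, 78]);
translate([563, 1048, 597]) cube([709, 82, 78]);
translate([481, 318, 597]) cube([82, 730, 78]);
translate([1272, 318, 597]) cube([82, 730, 78]);


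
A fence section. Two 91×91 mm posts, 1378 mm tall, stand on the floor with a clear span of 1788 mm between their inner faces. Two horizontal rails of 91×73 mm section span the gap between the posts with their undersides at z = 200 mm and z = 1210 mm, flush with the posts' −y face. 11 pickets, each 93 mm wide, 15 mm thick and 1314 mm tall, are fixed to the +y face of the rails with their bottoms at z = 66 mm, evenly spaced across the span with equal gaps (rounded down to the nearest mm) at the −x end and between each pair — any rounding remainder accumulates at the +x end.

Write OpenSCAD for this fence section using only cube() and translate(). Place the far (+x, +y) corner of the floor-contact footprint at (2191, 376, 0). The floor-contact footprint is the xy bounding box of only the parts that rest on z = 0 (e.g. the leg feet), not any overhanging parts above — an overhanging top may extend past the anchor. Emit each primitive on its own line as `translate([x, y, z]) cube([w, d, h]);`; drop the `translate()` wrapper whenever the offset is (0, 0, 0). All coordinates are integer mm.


translate([221, 285, 0]) cube([91, 91, 1378]);
translate([2100, 285, 0]) cube([91, 91, 1378]);
translate([312, 285, 200]) cube([1788, 91, 73]);
translate([312, 285, 1210]) cube([1788, 91, 73]);
translate([375, 376, 66]) cube([93, 15, 1314]);
translate([531, 376, 66]) cube([93, 15, 1314]);
translate([687, 376, 66]) cube([93, 15, 1314]);
translate([843, 376, 66]) cube([93, 15, 1314]);
translate([999, 376, 66]) cube([93, 15, 1314]);
translate([1155, 376, 66]) cube([93, 15, 1314]);
translate([1311, 376, 66]) cube([93, 15, 1314]);
translate([1467, 376, 66]) cube([93, 15, 1314]);
translate([1623, 376, 66]) cube([93, 15, 1314]);
translate([1779, 376, 66]) cube([93, 15, 1314]);
translate([1935, 376, 66]) cube([93, 15, 1314]);


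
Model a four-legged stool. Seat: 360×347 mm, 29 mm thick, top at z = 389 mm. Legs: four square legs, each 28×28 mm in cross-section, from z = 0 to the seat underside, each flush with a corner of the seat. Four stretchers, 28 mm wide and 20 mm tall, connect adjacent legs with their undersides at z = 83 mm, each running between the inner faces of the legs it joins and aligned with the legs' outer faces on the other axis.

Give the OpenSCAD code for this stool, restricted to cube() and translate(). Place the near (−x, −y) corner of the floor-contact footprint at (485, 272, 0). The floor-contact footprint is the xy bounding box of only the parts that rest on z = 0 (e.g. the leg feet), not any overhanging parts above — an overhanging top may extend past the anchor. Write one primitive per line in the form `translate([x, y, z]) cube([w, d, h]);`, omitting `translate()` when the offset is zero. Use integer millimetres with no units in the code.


translate([485, 272, 360]) cube([360, 347, 29]);
translate([485, 272, 0]) cube([28, 28, 360]);
translate([817, 272, 0]) cube([28, 28, 360]);
translate([485, 591, 0]) cube([28, 28, 360]);
translate([817, 591, 0]) cube([28, 28, 360]);
translate([513, 272, 83]) cube([304, 28, 20]);
translate([513, 591, 83]) cube([304, 28, 20]);
translate([485, 300, 83]) cube([28, 291, 20]);
translate([817, 300, 83]) cube([28, 291, 20]);


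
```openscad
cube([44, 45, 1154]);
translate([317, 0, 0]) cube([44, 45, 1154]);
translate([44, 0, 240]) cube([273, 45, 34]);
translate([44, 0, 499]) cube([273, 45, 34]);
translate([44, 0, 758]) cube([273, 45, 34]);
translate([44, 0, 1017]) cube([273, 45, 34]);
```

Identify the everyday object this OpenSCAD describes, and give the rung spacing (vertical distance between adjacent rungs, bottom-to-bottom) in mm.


A ladder. The rung spacing is 259 mm.

Two tall 44×45 posts with 4 short bars between them — a ladder. Adjacent rungs sit at z = 240 and z = 499, so the spacing is 499 − 240 = 259 mm.


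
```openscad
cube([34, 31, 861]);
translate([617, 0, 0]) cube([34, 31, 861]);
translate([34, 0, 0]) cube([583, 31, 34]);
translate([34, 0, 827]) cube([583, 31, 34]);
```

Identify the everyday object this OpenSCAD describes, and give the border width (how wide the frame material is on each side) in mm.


A picture frame. The border width is 34 mm.

Four thin pieces enclosing a rectangular opening — a picture frame. The two full-height stiles are 861 mm tall; the top rail sits at z = 827 and is 34 mm tall, so the border above the opening is 861 − 827 = 34 mm, matching the stile x-width.


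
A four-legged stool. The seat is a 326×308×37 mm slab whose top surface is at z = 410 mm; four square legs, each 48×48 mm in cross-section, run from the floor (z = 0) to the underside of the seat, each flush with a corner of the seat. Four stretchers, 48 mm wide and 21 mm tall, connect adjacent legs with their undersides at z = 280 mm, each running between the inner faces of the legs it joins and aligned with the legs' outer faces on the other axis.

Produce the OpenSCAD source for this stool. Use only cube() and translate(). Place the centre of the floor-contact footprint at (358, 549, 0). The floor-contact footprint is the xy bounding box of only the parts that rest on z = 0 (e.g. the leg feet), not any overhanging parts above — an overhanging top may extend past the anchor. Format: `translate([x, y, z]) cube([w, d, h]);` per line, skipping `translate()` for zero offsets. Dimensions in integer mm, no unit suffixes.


translate([195, 395, 373]) cube([326, 308, 37]);
translate([195, 395, 0]) cube([48, 48, 373]);
translate([473, 395, 0]) cube([48, 48, 373]);
translate([195, 655, 0]) cube([48, 48, 373]);
translate([473, 655, 0]) cube([48, 48, 373]);
translate([243, 395, 280]) cube([230, 48, 21]);
translate([243, 655, 280]) cube([230, 48, 21]);
translate([195, 443, 280]) cube([48, 212, 21]);
translate([473, 443, 280]) cube([48, 212, 21]);


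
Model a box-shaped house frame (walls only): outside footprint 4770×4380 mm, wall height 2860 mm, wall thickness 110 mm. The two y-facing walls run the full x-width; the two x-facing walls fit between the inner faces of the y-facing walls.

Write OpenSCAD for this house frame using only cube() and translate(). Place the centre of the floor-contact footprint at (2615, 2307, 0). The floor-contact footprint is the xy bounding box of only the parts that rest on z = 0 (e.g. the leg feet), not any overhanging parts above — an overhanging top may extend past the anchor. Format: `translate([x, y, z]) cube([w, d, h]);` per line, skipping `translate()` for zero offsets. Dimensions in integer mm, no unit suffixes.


translate([230, 117, 0]) cube([4770, 110, 2860]);
translate([230, 4387, 0]) cube([4770, 110, 2860]);
translate([230, 227, 0]) cube([110, 4160, 2860]);
translate([4890, 227, 0]) cube([110, 4160, 2860]);


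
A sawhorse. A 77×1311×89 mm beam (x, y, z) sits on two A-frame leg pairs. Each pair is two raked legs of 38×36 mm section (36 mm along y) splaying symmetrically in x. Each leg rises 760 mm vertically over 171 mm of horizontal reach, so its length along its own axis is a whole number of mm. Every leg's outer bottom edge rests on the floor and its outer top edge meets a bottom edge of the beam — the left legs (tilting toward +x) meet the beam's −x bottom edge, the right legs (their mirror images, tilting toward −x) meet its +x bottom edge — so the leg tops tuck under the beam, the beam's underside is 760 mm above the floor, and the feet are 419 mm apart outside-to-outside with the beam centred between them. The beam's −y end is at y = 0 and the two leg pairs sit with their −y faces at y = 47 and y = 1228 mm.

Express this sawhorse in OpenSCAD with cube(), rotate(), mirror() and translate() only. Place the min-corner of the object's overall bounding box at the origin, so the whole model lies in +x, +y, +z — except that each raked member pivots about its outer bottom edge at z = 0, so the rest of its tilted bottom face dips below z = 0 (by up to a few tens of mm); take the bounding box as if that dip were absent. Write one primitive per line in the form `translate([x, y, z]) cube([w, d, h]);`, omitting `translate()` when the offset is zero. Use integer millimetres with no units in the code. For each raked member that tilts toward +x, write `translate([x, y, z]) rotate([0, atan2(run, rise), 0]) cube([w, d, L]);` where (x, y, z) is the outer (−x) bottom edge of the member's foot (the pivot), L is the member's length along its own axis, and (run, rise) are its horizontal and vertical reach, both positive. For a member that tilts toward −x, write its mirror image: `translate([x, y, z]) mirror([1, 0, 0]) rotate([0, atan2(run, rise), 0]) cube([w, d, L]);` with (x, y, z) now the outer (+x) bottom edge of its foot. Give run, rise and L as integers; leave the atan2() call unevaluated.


// leg length = √(171² + 760²) = 779
// right-leg outer foot x = 2·171 + 77 = 419
// beam min-corner = (171, 0, 760)
translate([171, 0, 760]) cube([77, 1311, 89]);
translate([0, 47, 0]) rotate([0, atan2(171, 760), 0]) cube([38, 36, 779]);
translate([419, 47, 0]) mirror([1, 0, 0]) rotate([0, atan2(171, 760), 0]) cube([38, 36, 779]);
translate([0, 1228, 0]) rotate([0, atan2(171, 760), 0]) cube([38, 36, 779]);
translate([419, 1228, 0]) mirror([1, 0, 0]) rotate([0, atan2(171, 760), 0]) cube([38, 36, 779]);


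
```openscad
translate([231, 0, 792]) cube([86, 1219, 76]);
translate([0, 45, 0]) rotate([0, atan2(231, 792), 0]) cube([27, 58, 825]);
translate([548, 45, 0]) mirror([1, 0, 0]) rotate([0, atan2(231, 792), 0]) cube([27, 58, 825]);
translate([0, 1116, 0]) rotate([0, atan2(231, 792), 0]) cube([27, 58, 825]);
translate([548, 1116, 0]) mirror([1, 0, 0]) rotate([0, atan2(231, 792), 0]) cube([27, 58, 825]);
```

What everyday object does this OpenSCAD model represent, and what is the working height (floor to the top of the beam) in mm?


A sawhorse. The overall height is 868 mm.

A beam across two mirrored pairs of raked legs — a sawhorse. The beam's underside is at z = 792 (matching the legs' vertical rise in atan2(231, 792)) and the beam is 76 mm tall, so its top is at 792 + 76 = 868 mm. The raked legs top out at the beam's underside, so that is the highest point.


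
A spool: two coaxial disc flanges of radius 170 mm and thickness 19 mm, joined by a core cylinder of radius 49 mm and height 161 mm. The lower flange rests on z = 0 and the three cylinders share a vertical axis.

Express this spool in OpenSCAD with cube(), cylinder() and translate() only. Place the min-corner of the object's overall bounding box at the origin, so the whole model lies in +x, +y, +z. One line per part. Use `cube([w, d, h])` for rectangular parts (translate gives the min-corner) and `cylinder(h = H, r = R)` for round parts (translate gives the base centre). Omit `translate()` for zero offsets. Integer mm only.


translate([170, 170, 0]) cylinder(h = 19, r = 170);
translate([170, 170, 19]) cylinder(h = 161, r = 49);
translate([170, 170, 180]) cylinder(h = 19, r = 170);


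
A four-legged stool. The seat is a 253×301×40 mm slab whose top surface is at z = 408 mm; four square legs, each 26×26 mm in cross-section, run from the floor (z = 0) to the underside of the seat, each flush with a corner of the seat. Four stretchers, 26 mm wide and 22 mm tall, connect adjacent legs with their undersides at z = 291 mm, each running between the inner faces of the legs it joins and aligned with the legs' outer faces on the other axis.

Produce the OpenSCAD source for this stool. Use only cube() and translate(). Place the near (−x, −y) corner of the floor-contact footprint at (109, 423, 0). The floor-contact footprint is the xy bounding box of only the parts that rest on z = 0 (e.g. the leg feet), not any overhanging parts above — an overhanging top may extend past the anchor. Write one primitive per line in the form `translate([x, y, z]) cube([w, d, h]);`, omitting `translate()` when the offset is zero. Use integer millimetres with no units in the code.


translate([109, 423, 368]) cube([253, 301, 40]);
translate([109, 423, 0]) cube([26, 26, 368]);
translate([336, 423, 0]) cube([26, 26, 368]);
translate([109, 698, 0]) cube([26, 26, 368]);
translate([336, 698, 0]) cube([26, 26, 368]);
translate([135, 423, 291]) cube([201, 26, 22]);
translate([135, 698, 291]) cube([201, 26, 22]);
translate([109, 449, 291]) cube([26, 249, 22]);
translate([336, 449, 291]) cube([26, 249, 22]);


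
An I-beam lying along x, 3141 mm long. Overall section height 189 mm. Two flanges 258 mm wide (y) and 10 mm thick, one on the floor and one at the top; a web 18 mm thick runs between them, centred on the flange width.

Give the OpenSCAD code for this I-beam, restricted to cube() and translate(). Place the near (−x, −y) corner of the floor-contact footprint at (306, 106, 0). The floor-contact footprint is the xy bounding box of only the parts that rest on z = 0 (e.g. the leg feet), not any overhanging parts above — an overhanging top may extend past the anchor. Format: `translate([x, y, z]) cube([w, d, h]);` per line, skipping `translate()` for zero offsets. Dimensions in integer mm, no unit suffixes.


translate([306, 106, 0]) cube([3141, 258, 10]);
translate([306, 226, 10]) cube([3141, 18, 169]);
translate([306, 106, 179]) cube([3141, 258, 10]);


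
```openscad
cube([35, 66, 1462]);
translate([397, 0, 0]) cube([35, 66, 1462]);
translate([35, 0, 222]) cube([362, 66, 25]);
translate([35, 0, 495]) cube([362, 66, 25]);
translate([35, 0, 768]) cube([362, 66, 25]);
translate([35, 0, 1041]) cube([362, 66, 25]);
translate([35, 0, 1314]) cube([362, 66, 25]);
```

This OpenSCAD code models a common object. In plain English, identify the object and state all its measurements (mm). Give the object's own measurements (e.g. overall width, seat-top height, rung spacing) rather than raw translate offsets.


A straight ladder. Two 35×66 mm vertical rails, 1462 mm tall, stand 432 mm apart (outside-to-outside) with their front faces coplanar on the −y side. 5 rungs, each 66 mm deep and 25 mm tall, span between the inner faces of the rails, front faces flush with the rails. The lowest rung's underside is at z = 222 mm and rungs are spaced 273 mm apart (underside to underside).


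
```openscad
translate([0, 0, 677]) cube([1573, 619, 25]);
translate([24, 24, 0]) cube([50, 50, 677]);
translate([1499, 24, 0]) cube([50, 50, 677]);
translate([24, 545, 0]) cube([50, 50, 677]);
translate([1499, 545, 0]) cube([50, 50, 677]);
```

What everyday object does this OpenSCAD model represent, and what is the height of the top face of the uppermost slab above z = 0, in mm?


A table. The table height is 702 mm.

A 1573×619×25 slab sits at z = 677 on four 50 mm square posts — a table. The top surface is at 677 + 25 = 702 mm.


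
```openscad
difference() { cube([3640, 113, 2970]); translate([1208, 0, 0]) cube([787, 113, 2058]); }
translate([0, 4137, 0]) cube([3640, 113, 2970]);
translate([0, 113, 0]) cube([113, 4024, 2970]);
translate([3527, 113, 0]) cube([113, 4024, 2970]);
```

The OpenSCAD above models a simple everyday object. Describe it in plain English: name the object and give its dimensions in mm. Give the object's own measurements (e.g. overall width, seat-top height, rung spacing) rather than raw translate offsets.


A single room: four walls, each 2970 mm tall and 113 mm thick, enclosing an outside footprint 3640×4250 mm (x × y), no floor or roof. The front and back walls (−y and +y sides) run the full x-width; the side walls fit between their inner faces. A door opening 787 mm wide and 2058 mm tall is cut through the front wall from the floor up, its −x edge 1208 mm from the wall's −x end.


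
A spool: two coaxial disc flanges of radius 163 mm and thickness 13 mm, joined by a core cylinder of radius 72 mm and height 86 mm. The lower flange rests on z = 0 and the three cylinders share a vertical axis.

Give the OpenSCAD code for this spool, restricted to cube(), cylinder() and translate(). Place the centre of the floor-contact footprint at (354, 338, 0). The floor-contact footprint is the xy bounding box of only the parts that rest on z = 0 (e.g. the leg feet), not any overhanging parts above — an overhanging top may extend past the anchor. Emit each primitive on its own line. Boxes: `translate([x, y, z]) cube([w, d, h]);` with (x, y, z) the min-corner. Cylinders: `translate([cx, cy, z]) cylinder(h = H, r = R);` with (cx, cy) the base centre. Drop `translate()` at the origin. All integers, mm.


translate([354, 338, 0]) cylinder(h = 13, r = 163);
translate([354, 338, 13]) cylinder(h = 86, r = 72);
translate([354, 338, 99]) cylinder(h = 13, r = 163);


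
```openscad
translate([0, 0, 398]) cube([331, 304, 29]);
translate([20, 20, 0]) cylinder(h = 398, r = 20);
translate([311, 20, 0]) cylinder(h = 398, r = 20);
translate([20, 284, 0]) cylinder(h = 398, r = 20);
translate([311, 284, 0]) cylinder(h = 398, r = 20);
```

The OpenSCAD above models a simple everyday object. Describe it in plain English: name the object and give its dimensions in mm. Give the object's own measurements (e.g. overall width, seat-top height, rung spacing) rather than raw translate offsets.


A four-legged stool. The seat is a 331×304×29 mm slab whose top surface is at z = 427 mm; four round legs, each 40 mm in diameter, run from the floor (z = 0) to the underside of the seat, each leg's axis is inset half a diameter from the nearest pair of seat edges (so the leg's bounding box is flush with the corner).


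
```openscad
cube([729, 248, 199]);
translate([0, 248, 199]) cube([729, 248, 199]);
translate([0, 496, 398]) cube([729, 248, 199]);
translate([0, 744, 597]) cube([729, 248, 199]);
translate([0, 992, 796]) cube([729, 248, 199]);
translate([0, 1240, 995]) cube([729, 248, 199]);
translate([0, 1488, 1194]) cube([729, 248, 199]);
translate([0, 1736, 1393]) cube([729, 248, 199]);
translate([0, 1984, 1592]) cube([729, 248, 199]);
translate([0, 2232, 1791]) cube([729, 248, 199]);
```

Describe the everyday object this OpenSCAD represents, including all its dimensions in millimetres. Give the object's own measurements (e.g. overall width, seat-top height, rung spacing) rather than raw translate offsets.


A straight staircase of 10 solid steps. Each step is 729 mm wide (x), 248 mm deep (y, the going) and 199 mm tall (the rise). The first step rests on the floor; each subsequent step sits one going further in +y and one rise higher in +z, directly behind and above the previous step with no overlap.


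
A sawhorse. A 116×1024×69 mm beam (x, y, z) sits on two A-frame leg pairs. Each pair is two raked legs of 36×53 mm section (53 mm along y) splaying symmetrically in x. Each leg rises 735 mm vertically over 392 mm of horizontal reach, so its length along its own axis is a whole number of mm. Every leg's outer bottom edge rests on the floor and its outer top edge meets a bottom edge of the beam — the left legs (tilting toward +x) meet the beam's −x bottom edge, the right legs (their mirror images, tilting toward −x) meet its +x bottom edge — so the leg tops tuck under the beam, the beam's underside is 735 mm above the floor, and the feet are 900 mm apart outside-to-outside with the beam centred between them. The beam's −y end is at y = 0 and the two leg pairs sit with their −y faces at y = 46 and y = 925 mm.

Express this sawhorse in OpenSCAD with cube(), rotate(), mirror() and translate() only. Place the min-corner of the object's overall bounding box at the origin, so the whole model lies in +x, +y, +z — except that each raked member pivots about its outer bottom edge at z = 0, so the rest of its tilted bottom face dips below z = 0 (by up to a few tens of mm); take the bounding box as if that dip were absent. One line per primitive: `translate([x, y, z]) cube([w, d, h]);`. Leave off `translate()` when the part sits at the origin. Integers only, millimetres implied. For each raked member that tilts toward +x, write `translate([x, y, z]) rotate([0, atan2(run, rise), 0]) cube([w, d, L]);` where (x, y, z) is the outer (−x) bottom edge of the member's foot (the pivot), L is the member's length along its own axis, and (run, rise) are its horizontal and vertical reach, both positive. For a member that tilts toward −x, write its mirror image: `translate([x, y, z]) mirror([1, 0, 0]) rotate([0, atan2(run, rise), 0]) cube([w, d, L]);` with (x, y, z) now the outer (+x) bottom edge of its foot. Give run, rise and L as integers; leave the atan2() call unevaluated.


translate([392, 0, 735]) cube([116, 1024, 69]);
translate([0, 46, 0]) rotate([0, atan2(392, 735), 0]) cube([36, 53, 833]);
translate([900, 46, 0]) mirror([1, 0, 0]) rotate([0, atan2(392, 735), 0]) cube([36, 53, 833]);
translate([0, 925, 0]) rotate([0, atan2(392, 735), 0]) cube([36, 53, 833]);
translate([900, 925, 0]) mirror([1, 0, 0]) rotate([0, atan2(392, 735), 0]) cube([36, 53, 833]);


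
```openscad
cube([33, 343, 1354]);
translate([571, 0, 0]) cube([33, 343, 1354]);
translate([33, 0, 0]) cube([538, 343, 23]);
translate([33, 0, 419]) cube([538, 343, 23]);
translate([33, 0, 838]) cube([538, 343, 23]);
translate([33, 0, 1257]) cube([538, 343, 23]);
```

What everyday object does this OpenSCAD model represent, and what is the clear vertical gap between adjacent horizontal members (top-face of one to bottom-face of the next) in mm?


A bookshelf. The clear shelf gap is 396 mm.

Two tall side panels with 4 horizontal boards between them — a bookshelf. The first two shelf undersides are at z = 0 and z = 419; with shelf thickness 23, the clear gap is 419 − 0 − 23 = 396 mm.


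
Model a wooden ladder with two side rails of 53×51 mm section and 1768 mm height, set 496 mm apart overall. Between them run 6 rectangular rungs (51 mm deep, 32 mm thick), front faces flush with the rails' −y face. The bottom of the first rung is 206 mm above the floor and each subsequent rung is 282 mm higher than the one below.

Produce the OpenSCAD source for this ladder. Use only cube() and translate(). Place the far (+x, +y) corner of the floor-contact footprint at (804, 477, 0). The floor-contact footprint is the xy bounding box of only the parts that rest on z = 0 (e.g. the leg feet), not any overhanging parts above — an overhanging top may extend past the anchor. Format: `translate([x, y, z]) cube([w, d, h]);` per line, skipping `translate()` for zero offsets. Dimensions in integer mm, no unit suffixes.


translate([308, 426, 0]) cube([53, 51, 1768]);
translate([751, 426, 0]) cube([53, 51, 1768]);
translate([361, 426, 206]) cube([390, 51, 32]);
translate([361, 426, 488]) cube([390, 51, 32]);
translate([361, 426, 770]) cube([390, 51, 32]);
translate([361, 426, 1052]) cube([390, 51, 32]);
translate([361, 426, 1334]) cube([390, 51, 32]);
translate([361, 426, 1616]) cube([390, 51, 32]);


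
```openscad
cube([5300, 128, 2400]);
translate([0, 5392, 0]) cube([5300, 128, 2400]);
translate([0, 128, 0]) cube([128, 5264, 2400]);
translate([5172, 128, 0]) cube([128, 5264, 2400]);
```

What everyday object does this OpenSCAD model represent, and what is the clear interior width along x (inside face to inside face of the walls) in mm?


A house (or room) frame. The interior width is 5044 mm.

Four 2400 mm walls enclosing a rectangle with no floor or roof — a room or house frame. Outside width is 5300 mm and wall thickness is 128 mm, so the interior width is 5300 − 2 × 128 = 5044 mm.


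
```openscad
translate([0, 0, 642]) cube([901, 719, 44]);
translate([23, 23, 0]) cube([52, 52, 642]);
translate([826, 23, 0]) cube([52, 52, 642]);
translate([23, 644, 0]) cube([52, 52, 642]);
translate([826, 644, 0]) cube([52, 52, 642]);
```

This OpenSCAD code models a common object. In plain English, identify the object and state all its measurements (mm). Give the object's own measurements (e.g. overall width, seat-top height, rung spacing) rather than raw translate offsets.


A table: top 901 mm (x) × 719 mm (y), 44 mm thick, upper face at z = 686 mm, on four 52×52 mm square legs, each inset 23 mm from the nearest pair of top edges from z = 0 to the bottom of the top.


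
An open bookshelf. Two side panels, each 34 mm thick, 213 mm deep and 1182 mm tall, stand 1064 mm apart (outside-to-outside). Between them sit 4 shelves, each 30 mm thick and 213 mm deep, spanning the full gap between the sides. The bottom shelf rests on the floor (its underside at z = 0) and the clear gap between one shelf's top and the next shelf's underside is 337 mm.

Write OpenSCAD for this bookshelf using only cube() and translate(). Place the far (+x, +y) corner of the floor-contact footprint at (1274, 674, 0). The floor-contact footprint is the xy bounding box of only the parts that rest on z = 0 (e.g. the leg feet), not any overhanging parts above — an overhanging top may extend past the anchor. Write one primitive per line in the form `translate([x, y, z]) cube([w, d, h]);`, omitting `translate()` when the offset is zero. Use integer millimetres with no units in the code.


translate([210, 461, 0]) cube([34, 213, 1182]);
translate([1240, 461, 0]) cube([34, 213, 1182]);
translate([244, 461, 0]) cube([996, 213, 30]);
translate([244, 461, 367]) cube([996, 213, 30]);
translate([244, 461, 734]) cube([996, 213, 30]);
translate([244, 461, 1101]) cube([996, 213, 30]);


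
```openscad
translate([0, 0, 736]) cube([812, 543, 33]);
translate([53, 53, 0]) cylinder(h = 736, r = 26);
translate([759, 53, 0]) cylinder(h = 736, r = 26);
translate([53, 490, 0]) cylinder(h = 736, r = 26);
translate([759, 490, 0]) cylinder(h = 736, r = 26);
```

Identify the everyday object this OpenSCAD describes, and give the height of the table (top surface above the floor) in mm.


A table. The table height is 769 mm.

A 812×543×33 slab sits at z = 736 on four Ø52 mm round legs — a table. The top surface is at 736 + 33 = 769 mm.


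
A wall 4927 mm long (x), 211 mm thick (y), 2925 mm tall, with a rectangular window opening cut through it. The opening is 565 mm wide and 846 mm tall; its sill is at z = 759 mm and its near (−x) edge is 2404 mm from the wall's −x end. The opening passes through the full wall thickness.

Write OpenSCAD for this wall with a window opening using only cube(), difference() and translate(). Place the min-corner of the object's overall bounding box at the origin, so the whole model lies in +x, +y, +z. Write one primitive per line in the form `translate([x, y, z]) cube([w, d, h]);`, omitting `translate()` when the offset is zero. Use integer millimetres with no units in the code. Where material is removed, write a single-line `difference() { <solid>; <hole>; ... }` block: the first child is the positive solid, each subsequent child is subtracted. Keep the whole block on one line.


difference() { cube([4927, 211, 2925]); translate([2404, 0, 759]) cube([565, 211, 846]); }


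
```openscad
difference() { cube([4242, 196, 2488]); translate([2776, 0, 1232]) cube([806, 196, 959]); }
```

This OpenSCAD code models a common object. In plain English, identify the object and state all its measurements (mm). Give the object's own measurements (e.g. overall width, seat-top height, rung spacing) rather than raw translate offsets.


A wall 4242 mm long (x), 196 mm thick (y), 2488 mm tall, with a rectangular window opening cut through it. The opening is 806 mm wide and 959 mm tall; its sill is at z = 1232 mm and its near (−x) edge is 2776 mm from the wall's −x end. The opening passes through the full wall thickness.


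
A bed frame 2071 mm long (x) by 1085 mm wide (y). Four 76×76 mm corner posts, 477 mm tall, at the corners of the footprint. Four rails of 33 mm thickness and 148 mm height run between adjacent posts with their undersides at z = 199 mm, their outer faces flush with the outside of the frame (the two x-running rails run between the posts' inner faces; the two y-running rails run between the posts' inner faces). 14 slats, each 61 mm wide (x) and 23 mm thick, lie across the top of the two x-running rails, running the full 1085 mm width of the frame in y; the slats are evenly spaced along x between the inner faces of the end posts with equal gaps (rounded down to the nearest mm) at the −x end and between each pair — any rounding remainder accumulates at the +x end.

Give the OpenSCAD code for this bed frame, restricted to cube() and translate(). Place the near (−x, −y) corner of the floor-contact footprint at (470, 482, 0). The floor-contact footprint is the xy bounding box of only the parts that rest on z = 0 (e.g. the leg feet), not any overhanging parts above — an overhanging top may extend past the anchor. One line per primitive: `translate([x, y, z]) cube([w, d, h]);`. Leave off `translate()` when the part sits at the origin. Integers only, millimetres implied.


translate([470, 482, 0]) cube([76, 76, 477]);
translate([470, 1491, 0]) cube([76, 76, 477]);
translate([2465, 482, 0]) cube([76, 76, 477]);
translate([2465, 1491, 0]) cube([76, 76, 477]);
translate([546, 482, 199]) cube([1919, 33, 148]);
translate([546, 1534, 199]) cube([1919, 33, 148]);
translate([470, 558, 199]) cube([33, 933, 148]);
translate([2508, 558, 199]) cube([33, 933, 148]);
translate([617, 482, 347]) cube([61, 1085, 23]);
translate([749, 482, 347]) cube([61, 1085, 23]);
translate([881, 482, 347]) cube([61, 1085, 23]);
translate([1013, 482, 347]) cube([61, 1085, 23]);
translate([1145, 482, 347]) cube([61, 1085, 23]);
translate([1277, 482, 347]) cube([61, 1085, 23]);
translate([1409, 482, 347]) cube([61, 1085, 23]);
translate([1541, 482, 347]) cube([61, 1085, 23]);
translate([1673, 482, 347]) cube([61, 1085, 23]);
translate([1805, 482, 347]) cube([61, 1085, 23]);
translate([1937, 482, 347]) cube([61, 1085, 23]);
translate([2069, 482, 347]) cube([61, 1085, 23]);
translate([2201, 482, 347]) cube([61, 1085, 23]);
translate([2333, 482, 347]) cube([61, 1085, 23]);
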